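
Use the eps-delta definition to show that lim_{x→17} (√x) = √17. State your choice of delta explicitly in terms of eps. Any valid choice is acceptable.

delta = min(17, √17·eps)

Let eps > 0 be given. We want delta > 0 such that 0 < |x − 17| < delta implies |√x − √17| < eps.
Multiplying by the conjugate, |√x − √17| = |x − 17|/(√x + √17).
Restrict delta ≤ 17 so that |x − 17| < 17 forces x > 0, and then √x + √17 > √17.
Hence |√x − √17| < |x − 17|/√17, which is < eps once |x − 17| < √17·eps.
Take delta = min(17, √17·eps). If 0 < |x − 17| < delta then x > 0 and |√x − √17| < |x − 17|/√17 < eps.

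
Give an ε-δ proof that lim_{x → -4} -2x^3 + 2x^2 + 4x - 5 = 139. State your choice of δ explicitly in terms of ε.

Let ε > 0 be given. We want δ > 0 such that 0 < |x + 4| < δ implies |(-2x^3 + 2x^2 + 4x - 5) − 139| < ε.
(-2x^3 + 2x^2 + 4x - 5) − 139 = -2x^3 + 2x^2 + 4x - 144 = (x + 4)(-2x^2 + 10x - 36).
So |(-2x^3 + 2x^2 + 4x - 5) − 139| = |x + 4|·|-2x^2 + 10x - 36|.
Assume first that |x + 4| < 1, so |x| < 5. Then |-2x^2 + 10x - 36| ≤ 2·5^2 + 10·5 + 36 = 136.
Hence |(-2x^3 + 2x^2 + 4x - 5) − 139| ≤ 136|x + 4| < ε provided |x + 4| < ε/136.
Choosing δ = min(1, ε/136) ensures both conditions, hence |(-2x^3 + 2x^2 + 4x - 5) − 139| < ε.

δ = min(1, ε/136)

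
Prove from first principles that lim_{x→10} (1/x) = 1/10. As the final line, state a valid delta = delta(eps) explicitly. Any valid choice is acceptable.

Let eps > 0 be given. We seek delta > 0 such that 0 < |x − 10| < delta implies |1/x − (1/10)| < eps.
|1/x − (1/10)| = |10 − x|/(10·|x|) = |x − 10|/(10|x|).
Require delta ≤ 5 so that |x| > 10 − 5 = 5, hence 10|x| > 50.
Then |1/x − (1/10)| < |x − 10|/50, which is < eps when |x − 10| < 50eps.
Take delta = min(5, 50eps). Then 0 < |x − 10| < delta gives both |x − 10| < 5 and |x − 10| < 50eps, so |1/x − (1/10)| < eps.

delta = min(5, 50eps)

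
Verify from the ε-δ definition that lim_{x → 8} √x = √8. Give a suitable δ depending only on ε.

Fix ε > 0. We want δ > 0 such that 0 < |x − 8| < δ implies |√x − √8| < ε.
Rationalise: √x − √8 = (x − 8)/(√x + √8), so |√x − √8| = |x − 8|/(√x + √8).
Restrict δ ≤ 8 so that |x − 8| < 8 forces x > 0, and then √x + √8 > √8.
Hence |√x − √8| < |x − 8|/√8, which is < ε once |x − 8| < √8·ε.
Take δ = min(8, √8·ε). If 0 < |x − 8| < δ then x > 0 and |√x − √8| < |x − 8|/√8 < ε.

δ = min(8, √8·ε)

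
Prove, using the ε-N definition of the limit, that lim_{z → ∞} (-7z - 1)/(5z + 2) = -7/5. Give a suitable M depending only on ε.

M = (9/25)/ε

Let ε > 0. We seek M > 0 such that z > M implies |(-7z - 1)/(5z + 2) + 7/5| < ε.
(-7z - 1)/(5z + 2) + 7/5 = (5(-7z - 1) − (-7)(5z + 2)) / (5(5z + 2)) = 9/(5(5z + 2)).
For z > 0 we have 5z + 2 > 5z, so |(-7z - 1)/(5z + 2) + 7/5| = 9/(5(5z + 2)) < 9/(5·5z) = (9/25)/z.
Thus |(-7z - 1)/(5z + 2) + 7/5| < ε whenever z > (9/25)/ε.
Take M = (9/25)/ε. If z > M then |(-7z - 1)/(5z + 2) + 7/5| < (9/25)/z < ε.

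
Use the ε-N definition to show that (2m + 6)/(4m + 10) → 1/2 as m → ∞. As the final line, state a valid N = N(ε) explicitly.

Let ε > 0. For m ≥ 1, |(2m + 6)/(4m + 10) − (1/2)| = |4|/(4(4m + 10)) = 4/(4(4m + 10)).
Since 4m + 10 ≥ 4m for m ≥ 1, this is ≤ 4/(4·4m) = (1/4)/m.
So |(2m + 6)/(4m + 10) − (1/2)| < ε whenever m > (1/4)/ε.
Take N = (1/4)/ε. If m > N then |(2m + 6)/(4m + 10) − (1/2)| ≤ (1/4)/m < ε.

N = (1/4)/ε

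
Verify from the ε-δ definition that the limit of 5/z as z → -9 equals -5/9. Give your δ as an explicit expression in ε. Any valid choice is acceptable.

δ = min(9/2, (81/10)ε)

Let ε > 0. We seek δ > 0 such that 0 < |z + 9| < δ implies |5/z + 5/9| < ε.
|5/z + 5/9| = 5·|-9 − z|/(9·|z|) = 5|z + 9|/(9|z|).
Restrict δ ≤ 9/2. Then |z + 9| < 9/2 gives |z| > 9/2, so 9|z| > 81/2.
Then |5/z + 5/9| < 5|z + 9|/(81/2), which is < ε when |z + 9| < (81/10)ε.
Take δ = min(9/2, (81/10)ε). Then 0 < |z + 9| < δ gives both |z + 9| < 9/2 and |z + 9| < (81/10)ε, so |5/z + 5/9| < ε.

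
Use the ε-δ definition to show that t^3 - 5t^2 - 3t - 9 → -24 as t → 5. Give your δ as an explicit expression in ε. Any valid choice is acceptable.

Let ε > 0 be given. We want δ > 0 such that 0 < |t − 5| < δ implies |(t^3 - 5t^2 - 3t - 9) + 24| < ε.
(t^3 - 5t^2 - 3t - 9) + 24 = t^3 - 5t^2 - 3t + 15 = (t − 5)(t^2 - 3).
So |(t^3 - 5t^2 - 3t - 9) + 24| = |t − 5|·|t^2 - 3|.
Require δ ≤ 1. Then |t − 5| < 1 gives |t| < 6, and by the triangle inequality |t^2 - 3| ≤ 6^2 + 3 = 39.
Hence |(t^3 - 5t^2 - 3t - 9) + 24| ≤ 39|t − 5| < ε provided |t − 5| < ε/39.
Choosing δ = min(1, ε/39) ensures both conditions, hence |(t^3 - 5t^2 - 3t - 9) + 24| < ε.

δ = min(1, ε/39)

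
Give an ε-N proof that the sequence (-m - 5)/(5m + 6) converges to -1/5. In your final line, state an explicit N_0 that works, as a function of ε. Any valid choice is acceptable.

N_0 = (19/25)/ε

Suppose ε > 0. For m ≥ 1, |(-m - 5)/(5m + 6) + 1/5| = |-19|/(5(5m + 6)) = 19/(5(5m + 6)).
Since 5m + 6 ≥ 5m for m ≥ 1, this is ≤ 19/(5·5m) = (19/25)/m.
So |(-m - 5)/(5m + 6) + 1/5| < ε whenever m > (19/25)/ε.
Take N_0 = (19/25)/ε. If m > N_0 then |(-m - 5)/(5m + 6) + 1/5| ≤ (19/25)/m < ε.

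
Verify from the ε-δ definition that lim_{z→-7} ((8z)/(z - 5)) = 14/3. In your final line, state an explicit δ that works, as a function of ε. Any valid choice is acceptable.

δ = min(6, (9/5)ε)

Let ε > 0 be given. We want δ > 0 with 0 < |z + 7| < δ ⇒ |(8z)/(z - 5) − (14/3)| < ε.
Combining over a common denominator, (8z)/(z - 5) − (14/3) = [(8z)·(-12) − (-56)·(z - 5)] / [(-12)·(z - 5)] = -40(z + 7) / ((-12)(z - 5)).
So |(8z)/(z - 5) − (14/3)| = 40|z + 7| / (12·|z − 5|).
Require δ ≤ 6, so |z − 5| ≥ |-12| − |z + 7| > 12 − 6 = 6.
Hence |(8z)/(z - 5) − (14/3)| < 40|z + 7|/(12·6) = (5/9)|z + 7|, which is < ε once |z + 7| < (9/5)ε.
Take δ = min(6, (9/5)ε). Then 0 < |z + 7| < δ forces both bounds, so |(8z)/(z - 5) − (14/3)| < ε.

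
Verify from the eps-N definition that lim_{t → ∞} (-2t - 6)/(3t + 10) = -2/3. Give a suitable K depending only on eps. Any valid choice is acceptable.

K = (2/9)/eps

Suppose eps > 0. We seek K > 0 such that t > K implies |(-2t - 6)/(3t + 10) + 2/3| < eps.
(-2t - 6)/(3t + 10) + 2/3 = (3(-2t - 6) − (-2)(3t + 10)) / (3(3t + 10)) = 2/(3(3t + 10)).
For t > 0 we have 3t + 10 > 3t, so |(-2t - 6)/(3t + 10) + 2/3| = 2/(3(3t + 10)) < 2/(3·3t) = (2/9)/t.
Thus |(-2t - 6)/(3t + 10) + 2/3| < eps whenever t > (2/9)/eps.
Take K = (2/9)/eps. If t > K then |(-2t - 6)/(3t + 10) + 2/3| < (2/9)/t < eps.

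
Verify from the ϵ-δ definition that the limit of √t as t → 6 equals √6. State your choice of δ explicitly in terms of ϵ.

δ = min(6, √6·ϵ)

Fix ϵ > 0. We want δ > 0 such that 0 < |t − 6| < δ implies |√t − √6| < ϵ.
Rationalise: √t − √6 = (t − 6)/(√t + √6), so |√t − √6| = |t − 6|/(√t + √6).
Restrict δ ≤ 6 so that |t − 6| < 6 forces t > 0, and then √t + √6 > √6.
Hence |√t − √6| < |t − 6|/√6, which is < ϵ once |t − 6| < √6·ϵ.
Take δ = min(6, √6·ϵ). If 0 < |t − 6| < δ then t > 0 and |√t − √6| < |t − 6|/√6 < ϵ.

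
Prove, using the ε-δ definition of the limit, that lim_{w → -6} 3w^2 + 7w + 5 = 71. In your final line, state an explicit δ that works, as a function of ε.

Suppose ε > 0. We want δ > 0 such that 0 < |w + 6| < δ implies |(3w^2 + 7w + 5) − 71| < ε.
(3w^2 + 7w + 5) − 71 = 3w^2 + 7w - 66 = (w + 6)(3w - 11).
So |(3w^2 + 7w + 5) − 71| = |w + 6|·|3w - 11|.
Require δ ≤ 1. Then |w + 6| < 1 gives |w| < 7, and by the triangle inequality |3w - 11| ≤ 3·7 + 11 = 32.
Hence |(3w^2 + 7w + 5) − 71| ≤ 32|w + 6| < ε provided |w + 6| < ε/32.
Take δ = min(1, ε/32). Then 0 < |w + 6| < δ gives both |w + 6| < 1 and |w + 6| < ε/32, so |(3w^2 + 7w + 5) − 71| < ε.

δ = min(1, ε/32)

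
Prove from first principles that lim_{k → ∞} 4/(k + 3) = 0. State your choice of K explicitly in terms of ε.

K = 4/ε

Let ε > 0. For k ≥ 1, |4/(k + 3) − 0| = 4/(k + 3) ≤ 4/k.
We need 4/k < ε, i.e. k > 4/ε.
Take K = 4/ε. If k > K then |4/(k + 3)| ≤ 4/k < ε.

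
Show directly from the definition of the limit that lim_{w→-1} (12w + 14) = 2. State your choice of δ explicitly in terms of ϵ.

δ = ϵ/12

Let ϵ > 0. We need δ > 0 so that 0 < |w + 1| < δ implies |(12w + 14) − 2| < ϵ.
Since (12w + 14) − 2 = 12(w + 1), we have |(12w + 14) − 2| = 12|w + 1|.
So 12|w + 1| < ϵ exactly when |w + 1| < ϵ/12.
Choosing δ = ϵ/12 gives |(12w + 14) − 2| = 12|w + 1| < ϵ whenever |w + 1| < δ.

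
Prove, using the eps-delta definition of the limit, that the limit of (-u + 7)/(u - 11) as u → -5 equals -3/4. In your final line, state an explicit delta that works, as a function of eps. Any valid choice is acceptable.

Let eps > 0 be given. We want delta > 0 with 0 < |u + 5| < delta ⇒ |(-u + 7)/(u - 11) + 3/4| < eps.
Combining over a common denominator, (-u + 7)/(u - 11) + 3/4 = [(-u + 7)·(-16) − 12·(u - 11)] / [(-16)·(u - 11)] = 4(u + 5) / ((-16)(u - 11)).
So |(-u + 7)/(u - 11) + 3/4| = 4|u + 5| / (16·|u − 11|).
Restrict delta ≤ 8. Then |u + 5| < 8 gives |u − 11| = |(u + 5) + (-16)| ≥ 16 − 8 = 8.
Hence |(-u + 7)/(u - 11) + 3/4| < 4|u + 5|/(16·8) = (1/32)|u + 5|, which is < eps once |u + 5| < 32eps.
Take delta = min(8, 32eps). Then 0 < |u + 5| < delta forces both bounds, so |(-u + 7)/(u - 11) + 3/4| < eps.

delta = min(8, 32eps)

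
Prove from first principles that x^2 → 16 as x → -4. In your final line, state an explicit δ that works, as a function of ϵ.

δ = min(1, ϵ/9)

Suppose ϵ > 0. We seek δ > 0 with 0 < |x + 4| < δ ⇒ |x^2 − 16| < ϵ.
Factor: x^2 − 16 = (x + 4)(x - 4), so |x^2 − 16| = |x + 4|·|x - 4|.
Restrict δ ≤ 1. Then |x + 4| < 1 gives |x| < 5, so by the triangle inequality |x - 4| ≤ 5 + 4 = 9.
Hence |x^2 − 16| ≤ 9|x + 4|, which is < ϵ once |x + 4| < ϵ/9.
Take δ = min(1, ϵ/9). If 0 < |x + 4| < δ then both bounds hold and |x^2 − 16| ≤ 9|x + 4| < 9·(ϵ/9) = ϵ.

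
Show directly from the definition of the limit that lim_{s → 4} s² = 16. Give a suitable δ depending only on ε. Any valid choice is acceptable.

δ = min(1, ε/9)

Let ε > 0 be given. We seek δ > 0 with 0 < |s − 4| < δ ⇒ |s² − 16| < ε.
Factor: s² − 16 = (s − 4)(s + 4), so |s² − 16| = |s − 4|·|s + 4|.
Restrict δ ≤ 1. Then |s − 4| < 1 gives |s| < 5, so by the triangle inequality |s + 4| ≤ 5 + 4 = 9.
Hence |s² − 16| ≤ 9|s − 4|, which is < ε once |s − 4| < ε/9.
Take δ = min(1, ε/9). If 0 < |s − 4| < δ then both bounds hold and |s² − 16| ≤ 9|s − 4| < 9·(ε/9) = ε.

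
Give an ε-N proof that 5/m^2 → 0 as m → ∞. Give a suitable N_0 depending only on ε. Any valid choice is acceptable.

Suppose ε > 0. For m ≥ 1, |5/m^2 − 0| = 5/m^2.
5/m^2 < ε ⇔ m^2 > 5/ε ⇔ m > (5/ε)^{1/2}.
Take N_0 = (5/ε)^{1/2}. Then m > N_0 implies 5/m^2 < ε.

N_0 = (5/ε)^{1/2}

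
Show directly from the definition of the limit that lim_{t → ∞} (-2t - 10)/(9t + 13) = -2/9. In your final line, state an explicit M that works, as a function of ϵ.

Fix ϵ > 0. We seek M > 0 such that t > M implies |(-2t - 10)/(9t + 13) + 2/9| < ϵ.
(-2t - 10)/(9t + 13) + 2/9 = (9(-2t - 10) − (-2)(9t + 13)) / (9(9t + 13)) = -64/(9(9t + 13)).
For t > 0 we have 9t + 13 > 9t, so |(-2t - 10)/(9t + 13) + 2/9| = 64/(9(9t + 13)) < 64/(9·9t) = (64/81)/t.
Thus |(-2t - 10)/(9t + 13) + 2/9| < ϵ whenever t > (64/81)/ϵ.
Take M = (64/81)/ϵ. If t > M then |(-2t - 10)/(9t + 13) + 2/9| < (64/81)/t < ϵ.

M = (64/81)/ϵ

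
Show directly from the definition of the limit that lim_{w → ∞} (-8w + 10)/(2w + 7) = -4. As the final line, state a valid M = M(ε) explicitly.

Fix ε > 0. We seek M > 0 such that w > M implies |(-8w + 10)/(2w + 7) + 4| < ε.
(-8w + 10)/(2w + 7) + 4 = (2(-8w + 10) − (-8)(2w + 7)) / (2(2w + 7)) = 76/(2(2w + 7)).
For w > 0 we have 2w + 7 > 2w, so |(-8w + 10)/(2w + 7) + 4| = 76/(2(2w + 7)) < 76/(2·2w) = 19/w.
Thus |(-8w + 10)/(2w + 7) + 4| < ε whenever w > 19/ε.
Take M = 19/ε. If w > M then |(-8w + 10)/(2w + 7) + 4| < 19/w < ε.

M = 19/ε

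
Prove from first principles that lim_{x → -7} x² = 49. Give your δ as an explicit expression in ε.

δ = min(2, ε/16)

Let ε > 0. We seek δ > 0 with 0 < |x + 7| < δ ⇒ |x² − 49| < ε.
Factor: x² − 49 = (x + 7)(x - 7), so |x² − 49| = |x + 7|·|x - 7|.
Impose δ ≤ 2 so that |x| < 9; then |x - 7| ≤ 16.
Hence |x² − 49| ≤ 16|x + 7|, which is < ε once |x + 7| < ε/16.
Take δ = min(2, ε/16). If 0 < |x + 7| < δ then both bounds hold and |x² − 49| ≤ 16|x + 7| < 16·(ε/16) = ε.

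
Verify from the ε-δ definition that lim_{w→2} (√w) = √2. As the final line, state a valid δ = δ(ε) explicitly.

δ = min(2, √2·ε)

Suppose ε > 0. We want δ > 0 such that 0 < |w − 2| < δ implies |√w − √2| < ε.
Multiplying by the conjugate, |√w − √2| = |w − 2|/(√w + √2).
Restrict δ ≤ 2 so that |w − 2| < 2 forces w > 0, and then √w + √2 > √2.
Hence |√w − √2| < |w − 2|/√2, which is < ε once |w − 2| < √2·ε.
Take δ = min(2, √2·ε). If 0 < |w − 2| < δ then w > 0 and |√w − √2| < |w − 2|/√2 < ε.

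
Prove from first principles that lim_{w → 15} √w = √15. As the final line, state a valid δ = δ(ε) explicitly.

δ = min(15, √15·ε)

Let ε > 0 be given. We want δ > 0 such that 0 < |w − 15| < δ implies |√w − √15| < ε.
Rationalise: √w − √15 = (w − 15)/(√w + √15), so |√w − √15| = |w − 15|/(√w + √15).
Restrict δ ≤ 15 so that |w − 15| < 15 forces w > 0, and then √w + √15 > √15.
Hence |√w − √15| < |w − 15|/√15, which is < ε once |w − 15| < √15·ε.
Take δ = min(15, √15·ε). If 0 < |w − 15| < δ then w > 0 and |√w − √15| < |w − 15|/√15 < ε.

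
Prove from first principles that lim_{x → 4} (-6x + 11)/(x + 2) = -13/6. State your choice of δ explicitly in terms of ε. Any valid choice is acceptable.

Let ε > 0 be given. We want δ > 0 with 0 < |x − 4| < δ ⇒ |(-6x + 11)/(x + 2) + 13/6| < ε.
Combining over a common denominator, (-6x + 11)/(x + 2) + 13/6 = [(-6x + 11)·6 − (-13)·(x + 2)] / [6·(x + 2)] = -23(x − 4) / (6(x + 2)).
So |(-6x + 11)/(x + 2) + 13/6| = 23|x − 4| / (6·|x + 2|).
Restrict δ ≤ 3. Then |x − 4| < 3 gives |x + 2| = |(x − 4) + 6| ≥ 6 − 3 = 3.
Hence |(-6x + 11)/(x + 2) + 13/6| < 23|x − 4|/(6·3) = (23/18)|x − 4|, which is < ε once |x − 4| < (18/23)ε.
Take δ = min(3, (18/23)ε). Then 0 < |x − 4| < δ forces both bounds, so |(-6x + 11)/(x + 2) + 13/6| < ε.

δ = min(3, (18/23)ε)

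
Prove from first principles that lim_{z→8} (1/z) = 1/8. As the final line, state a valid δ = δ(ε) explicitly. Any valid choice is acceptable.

Fix ε > 0. We seek δ > 0 such that 0 < |z − 8| < δ implies |1/z − (1/8)| < ε.
|1/z − (1/8)| = |8 − z|/(8·|z|) = |z − 8|/(8|z|).
Restrict δ ≤ 4. Then |z − 8| < 4 gives |z| > 4, so 8|z| > 32.
Then |1/z − (1/8)| < |z − 8|/32, which is < ε when |z − 8| < 32ε.
Take δ = min(4, 32ε). Then 0 < |z − 8| < δ gives both |z − 8| < 4 and |z − 8| < 32ε, so |1/z − (1/8)| < ε.

δ = min(4, 32ε)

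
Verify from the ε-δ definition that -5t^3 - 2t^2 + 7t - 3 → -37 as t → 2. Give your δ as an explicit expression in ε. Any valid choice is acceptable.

Let ε > 0 be given. We want δ > 0 such that 0 < |t − 2| < δ implies |(-5t^3 - 2t^2 + 7t - 3) + 37| < ε.
(-5t^3 - 2t^2 + 7t - 3) + 37 = -5t^3 - 2t^2 + 7t + 34 = (t − 2)(-5t^2 - 12t - 17).
So |(-5t^3 - 2t^2 + 7t - 3) + 37| = |t − 2|·|-5t^2 - 12t - 17|.
Require δ ≤ 1. Then |t − 2| < 1 gives |t| < 3, and by the triangle inequality |-5t^2 - 12t - 17| ≤ 5·3^2 + 12·3 + 17 = 98.
Hence |(-5t^3 - 2t^2 + 7t - 3) + 37| ≤ 98|t − 2| < ε provided |t − 2| < ε/98.
Take δ = min(1, ε/98). Then 0 < |t − 2| < δ gives both |t − 2| < 1 and |t − 2| < ε/98, so |(-5t^3 - 2t^2 + 7t - 3) + 37| < ε.

δ = min(1, ε/98)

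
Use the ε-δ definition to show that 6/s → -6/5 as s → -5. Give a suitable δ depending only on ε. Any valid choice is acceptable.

Let ε > 0 be given. We seek δ > 0 such that 0 < |s + 5| < δ implies |6/s + 6/5| < ε.
|6/s + 6/5| = 6·|-5 − s|/(5·|s|) = 6|s + 5|/(5|s|).
Require δ ≤ 5/2 so that |s| > 5 − 5/2 = 5/2, hence 5|s| > 25/2.
Then |6/s + 6/5| < 6|s + 5|/(25/2), which is < ε when |s + 5| < (25/12)ε.
Take δ = min(5/2, (25/12)ε). Then 0 < |s + 5| < δ gives both |s + 5| < 5/2 and |s + 5| < (25/12)ε, so |6/s + 6/5| < ε.

δ = min(5/2, (25/12)ε)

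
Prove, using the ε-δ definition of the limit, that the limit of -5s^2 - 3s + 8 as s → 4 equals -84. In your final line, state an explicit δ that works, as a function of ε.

δ = min(1, ε/48)

Suppose ε > 0. We want δ > 0 such that 0 < |s − 4| < δ implies |(-5s^2 - 3s + 8) + 84| < ε.
(-5s^2 - 3s + 8) + 84 = -5s^2 - 3s + 92 = (s − 4)(-5s - 23).
So |(-5s^2 - 3s + 8) + 84| = |s − 4|·|-5s - 23|.
Require δ ≤ 1. Then |s − 4| < 1 gives |s| < 5, and by the triangle inequality |-5s - 23| ≤ 5·5 + 23 = 48.
Hence |(-5s^2 - 3s + 8) + 84| ≤ 48|s − 4| < ε provided |s − 4| < ε/48.
Choosing δ = min(1, ε/48) ensures both conditions, hence |(-5s^2 - 3s + 8) + 84| < ε.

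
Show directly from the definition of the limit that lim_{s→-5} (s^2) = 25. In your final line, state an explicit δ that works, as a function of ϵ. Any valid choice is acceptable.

Let ϵ > 0. We seek δ > 0 with 0 < |s + 5| < δ ⇒ |s^2 − 25| < ϵ.
Factor: s^2 − 25 = (s + 5)(s - 5), so |s^2 − 25| = |s + 5|·|s - 5|.
Restrict δ ≤ 1. Then |s + 5| < 1 gives |s| < 6, so by the triangle inequality |s - 5| ≤ 6 + 5 = 11.
Hence |s^2 − 25| ≤ 11|s + 5|, which is < ϵ once |s + 5| < ϵ/11.
Take δ = min(1, ϵ/11). If 0 < |s + 5| < δ then both bounds hold and |s^2 − 25| ≤ 11|s + 5| < 11·(ϵ/11) = ϵ.

δ = min(1, ϵ/11)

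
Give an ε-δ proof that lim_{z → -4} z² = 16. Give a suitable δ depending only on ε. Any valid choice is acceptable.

δ = min(1, ε/9)

Let ε > 0 be given. We seek δ > 0 with 0 < |z + 4| < δ ⇒ |z² − 16| < ε.
Factor: z² − 16 = (z + 4)(z - 4), so |z² − 16| = |z + 4|·|z - 4|.
Impose δ ≤ 1 so that |z| < 5; then |z - 4| ≤ 9.
Hence |z² − 16| ≤ 9|z + 4|, which is < ε once |z + 4| < ε/9.
Take δ = min(1, ε/9). If 0 < |z + 4| < δ then both bounds hold and |z² − 16| ≤ 9|z + 4| < 9·(ε/9) = ε.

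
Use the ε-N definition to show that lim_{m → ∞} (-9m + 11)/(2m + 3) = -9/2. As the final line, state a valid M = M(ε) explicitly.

Let ε > 0. For m ≥ 1, |(-9m + 11)/(2m + 3) + 9/2| = |49|/(2(2m + 3)) = 49/(2(2m + 3)).
Since 2m + 3 ≥ 2m for m ≥ 1, this is ≤ 49/(2·2m) = (49/4)/m.
So |(-9m + 11)/(2m + 3) + 9/2| < ε whenever m > (49/4)/ε.
Take M = (49/4)/ε. If m > M then |(-9m + 11)/(2m + 3) + 9/2| ≤ (49/4)/m < ε.

M = (49/4)/ε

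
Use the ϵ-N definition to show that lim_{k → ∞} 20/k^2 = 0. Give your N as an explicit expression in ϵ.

N = (20/ϵ)^{1/2}

Suppose ϵ > 0. For k ≥ 1, |20/k^2 − 0| = 20/k^2.
20/k^2 < ϵ ⇔ k^2 > 20/ϵ ⇔ k > (20/ϵ)^{1/2}.
Take N = (20/ϵ)^{1/2}. Then k > N implies 20/k^2 < ϵ.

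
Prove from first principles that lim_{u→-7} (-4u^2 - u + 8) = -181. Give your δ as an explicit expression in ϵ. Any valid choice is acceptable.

δ = min(1, ϵ/59)

Fix ϵ > 0. We want δ > 0 such that 0 < |u + 7| < δ implies |(-4u^2 - u + 8) + 181| < ϵ.
(-4u^2 - u + 8) + 181 = -4u^2 - u + 189 = (u + 7)(-4u + 27).
So |(-4u^2 - u + 8) + 181| = |u + 7|·|-4u + 27|.
Require δ ≤ 1. Then |u + 7| < 1 gives |u| < 8, and by the triangle inequality |-4u + 27| ≤ 4·8 + 27 = 59.
Hence |(-4u^2 - u + 8) + 181| ≤ 59|u + 7| < ϵ provided |u + 7| < ϵ/59.
Choosing δ = min(1, ϵ/59) ensures both conditions, hence |(-4u^2 - u + 8) + 181| < ϵ.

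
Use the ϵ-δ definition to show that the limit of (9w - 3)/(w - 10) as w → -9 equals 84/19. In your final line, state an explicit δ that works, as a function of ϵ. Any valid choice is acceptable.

δ = min(19/2, (361/174)ϵ)

Let ϵ > 0 be given. We want δ > 0 with 0 < |w + 9| < δ ⇒ |(9w - 3)/(w - 10) − (84/19)| < ϵ.
Combining over a common denominator, (9w - 3)/(w - 10) − (84/19) = [(9w - 3)·(-19) − (-84)·(w - 10)] / [(-19)·(w - 10)] = -87(w + 9) / ((-19)(w - 10)).
So |(9w - 3)/(w - 10) − (84/19)| = 87|w + 9| / (19·|w − 10|).
Require δ ≤ 19/2, so |w − 10| ≥ |-19| − |w + 9| > 19 − 19/2 = 19/2.
Hence |(9w - 3)/(w - 10) − (84/19)| < 87|w + 9|/(19·(19/2)) = (174/361)|w + 9|, which is < ϵ once |w + 9| < (361/174)ϵ.
Take δ = min(19/2, (361/174)ϵ). Then 0 < |w + 9| < δ forces both bounds, so |(9w - 3)/(w - 10) − (84/19)| < ϵ.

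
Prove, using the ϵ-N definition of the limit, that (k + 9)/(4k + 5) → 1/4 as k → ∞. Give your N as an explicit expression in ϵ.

Suppose ϵ > 0. For k ≥ 1, |(k + 9)/(4k + 5) − (1/4)| = |31|/(4(4k + 5)) = 31/(4(4k + 5)).
Since 4k + 5 ≥ 4k for k ≥ 1, this is ≤ 31/(4·4k) = (31/16)/k.
So |(k + 9)/(4k + 5) − (1/4)| < ϵ whenever k > (31/16)/ϵ.
Take N = (31/16)/ϵ. If k > N then |(k + 9)/(4k + 5) − (1/4)| ≤ (31/16)/k < ϵ.

N = (31/16)/ϵ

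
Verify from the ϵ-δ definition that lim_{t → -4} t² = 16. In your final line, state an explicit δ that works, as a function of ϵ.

δ = min(1, ϵ/9)

Fix ϵ > 0. We seek δ > 0 with 0 < |t + 4| < δ ⇒ |t² − 16| < ϵ.
Factor: t² − 16 = (t + 4)(t - 4), so |t² − 16| = |t + 4|·|t - 4|.
Impose δ ≤ 1 so that |t| < 5; then |t - 4| ≤ 9.
Hence |t² − 16| ≤ 9|t + 4|, which is < ϵ once |t + 4| < ϵ/9.
Take δ = min(1, ϵ/9). If 0 < |t + 4| < δ then both bounds hold and |t² − 16| ≤ 9|t + 4| < 9·(ϵ/9) = ϵ.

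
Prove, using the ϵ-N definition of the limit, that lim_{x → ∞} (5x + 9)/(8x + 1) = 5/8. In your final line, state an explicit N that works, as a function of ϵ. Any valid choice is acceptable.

N = (67/64)/ϵ

Suppose ϵ > 0. We seek N > 0 such that x > N implies |(5x + 9)/(8x + 1) − (5/8)| < ϵ.
(5x + 9)/(8x + 1) − (5/8) = (8(5x + 9) − 5(8x + 1)) / (8(8x + 1)) = 67/(8(8x + 1)).
For x > 0 we have 8x + 1 > 8x, so |(5x + 9)/(8x + 1) − (5/8)| = 67/(8(8x + 1)) < 67/(8·8x) = (67/64)/x.
Thus |(5x + 9)/(8x + 1) − (5/8)| < ϵ whenever x > (67/64)/ϵ.
Take N = (67/64)/ϵ. If x > N then |(5x + 9)/(8x + 1) − (5/8)| < (67/64)/x < ϵ.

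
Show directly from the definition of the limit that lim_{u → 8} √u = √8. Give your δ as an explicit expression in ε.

δ = min(8, √8·ε)

Let ε > 0 be given. We want δ > 0 such that 0 < |u − 8| < δ implies |√u − √8| < ε.
Rationalise: √u − √8 = (u − 8)/(√u + √8), so |√u − √8| = |u − 8|/(√u + √8).
Restrict δ ≤ 8 so that |u − 8| < 8 forces u > 0, and then √u + √8 > √8.
Hence |√u − √8| < |u − 8|/√8, which is < ε once |u − 8| < √8·ε.
Take δ = min(8, √8·ε). If 0 < |u − 8| < δ then u > 0 and |√u − √8| < |u − 8|/√8 < ε.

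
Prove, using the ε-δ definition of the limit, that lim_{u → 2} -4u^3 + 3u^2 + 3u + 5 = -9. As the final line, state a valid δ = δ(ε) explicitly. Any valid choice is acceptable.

Suppose ε > 0. We want δ > 0 such that 0 < |u − 2| < δ implies |(-4u^3 + 3u^2 + 3u + 5) + 9| < ε.
(-4u^3 + 3u^2 + 3u + 5) + 9 = -4u^3 + 3u^2 + 3u + 14 = (u − 2)(-4u^2 - 5u - 7).
So |(-4u^3 + 3u^2 + 3u + 5) + 9| = |u − 2|·|-4u^2 - 5u - 7|.
Require δ ≤ 1. Then |u − 2| < 1 gives |u| < 3, and by the triangle inequality |-4u^2 - 5u - 7| ≤ 4·3^2 + 5·3 + 7 = 58.
Hence |(-4u^3 + 3u^2 + 3u + 5) + 9| ≤ 58|u − 2| < ε provided |u − 2| < ε/58.
Take δ = min(1, ε/58). Then 0 < |u − 2| < δ gives both |u − 2| < 1 and |u − 2| < ε/58, so |(-4u^3 + 3u^2 + 3u + 5) + 9| < ε.

δ = min(1, ε/58)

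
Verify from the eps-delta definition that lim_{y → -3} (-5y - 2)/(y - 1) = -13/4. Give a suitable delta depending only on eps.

Let eps > 0 be given. We want delta > 0 with 0 < |y + 3| < delta ⇒ |(-5y - 2)/(y - 1) + 13/4| < eps.
Combining over a common denominator, (-5y - 2)/(y - 1) + 13/4 = [(-5y - 2)·(-4) − 13·(y - 1)] / [(-4)·(y - 1)] = 7(y + 3) / ((-4)(y - 1)).
So |(-5y - 2)/(y - 1) + 13/4| = 7|y + 3| / (4·|y − 1|).
Restrict delta ≤ 2. Then |y + 3| < 2 gives |y − 1| = |(y + 3) + (-4)| ≥ 4 − 2 = 2.
Hence |(-5y - 2)/(y - 1) + 13/4| < 7|y + 3|/(4·2) = (7/8)|y + 3|, which is < eps once |y + 3| < (8/7)eps.
Take delta = min(2, (8/7)eps). Then 0 < |y + 3| < delta forces both bounds, so |(-5y - 2)/(y - 1) + 13/4| < eps.

delta = min(2, (8/7)eps)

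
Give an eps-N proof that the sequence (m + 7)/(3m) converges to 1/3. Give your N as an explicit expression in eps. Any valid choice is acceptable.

N = (7/3)/eps

Let eps > 0. For m ≥ 1, |(m + 7)/(3m) − (1/3)| = |21|/(3(3m)) = 21/(3(3m)).
Since 3m ≥ 3m for m ≥ 1, this is ≤ 21/(3·3m) = (7/3)/m.
So |(m + 7)/(3m) − (1/3)| < eps whenever m > (7/3)/eps.
Take N = (7/3)/eps. If m > N then |(m + 7)/(3m) − (1/3)| ≤ (7/3)/m < eps.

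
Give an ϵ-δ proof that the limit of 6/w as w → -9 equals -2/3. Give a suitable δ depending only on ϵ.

δ = min(9/2, (27/4)ϵ)

Suppose ϵ > 0. We seek δ > 0 such that 0 < |w + 9| < δ implies |6/w + 2/3| < ϵ.
|6/w + 2/3| = 6·|-9 − w|/(9·|w|) = 6|w + 9|/(9|w|).
Restrict δ ≤ 9/2. Then |w + 9| < 9/2 gives |w| > 9/2, so 9|w| > 81/2.
Then |6/w + 2/3| < 6|w + 9|/(81/2), which is < ϵ when |w + 9| < (27/4)ϵ.
Take δ = min(9/2, (27/4)ϵ). Then 0 < |w + 9| < δ gives both |w + 9| < 9/2 and |w + 9| < (27/4)ϵ, so |6/w + 2/3| < ϵ.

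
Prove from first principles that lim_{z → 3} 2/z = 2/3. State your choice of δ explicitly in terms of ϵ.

δ = min(3/2, (9/4)ϵ)

Let ϵ > 0 be given. We seek δ > 0 such that 0 < |z − 3| < δ implies |2/z − (2/3)| < ϵ.
|2/z − (2/3)| = 2·|3 − z|/(3·|z|) = 2|z − 3|/(3|z|).
Require δ ≤ 3/2 so that |z| > 3 − 3/2 = 3/2, hence 3|z| > 9/2.
Then |2/z − (2/3)| < 2|z − 3|/(9/2), which is < ϵ when |z − 3| < (9/4)ϵ.
Take δ = min(3/2, (9/4)ϵ). Then 0 < |z − 3| < δ gives both |z − 3| < 3/2 and |z − 3| < (9/4)ϵ, so |2/z − (2/3)| < ϵ.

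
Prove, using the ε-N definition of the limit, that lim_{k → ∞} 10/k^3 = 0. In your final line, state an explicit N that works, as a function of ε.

Fix ε > 0. For k ≥ 1, |10/k^3 − 0| = 10/k^3.
10/k^3 < ε ⇔ k^3 > 10/ε ⇔ k > (10/ε)^{1/3}.
Take N = (10/ε)^{1/3}. Then k > N implies 10/k^3 < ε.

N = (10/ε)^{1/3}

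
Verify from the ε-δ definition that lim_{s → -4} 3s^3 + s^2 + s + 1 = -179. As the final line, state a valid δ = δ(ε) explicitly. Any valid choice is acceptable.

Let ε > 0. We want δ > 0 such that 0 < |s + 4| < δ implies |(3s^3 + s^2 + s + 1) + 179| < ε.
(3s^3 + s^2 + s + 1) + 179 = 3s^3 + s^2 + s + 180 = (s + 4)(3s^2 - 11s + 45).
So |(3s^3 + s^2 + s + 1) + 179| = |s + 4|·|3s^2 - 11s + 45|.
Assume first that |s + 4| < 2, so |s| < 6. Then |3s^2 - 11s + 45| ≤ 3·6^2 + 11·6 + 45 = 219.
Hence |(3s^3 + s^2 + s + 1) + 179| ≤ 219|s + 4| < ε provided |s + 4| < ε/219.
Choosing δ = min(2, ε/219) ensures both conditions, hence |(3s^3 + s^2 + s + 1) + 179| < ε.

δ = min(2, ε/219)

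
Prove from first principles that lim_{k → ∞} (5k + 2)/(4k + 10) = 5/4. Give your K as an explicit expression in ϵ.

K = (21/8)/ϵ

Suppose ϵ > 0. For k ≥ 1, |(5k + 2)/(4k + 10) − (5/4)| = |-42|/(4(4k + 10)) = 42/(4(4k + 10)).
Since 4k + 10 ≥ 4k for k ≥ 1, this is ≤ 42/(4·4k) = (21/8)/k.
So |(5k + 2)/(4k + 10) − (5/4)| < ϵ whenever k > (21/8)/ϵ.
Take K = (21/8)/ϵ. If k > K then |(5k + 2)/(4k + 10) − (5/4)| ≤ (21/8)/k < ϵ.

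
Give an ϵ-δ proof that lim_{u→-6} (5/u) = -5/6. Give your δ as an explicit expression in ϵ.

Fix ϵ > 0. We seek δ > 0 such that 0 < |u + 6| < δ implies |5/u + 5/6| < ϵ.
|5/u + 5/6| = 5·|-6 − u|/(6·|u|) = 5|u + 6|/(6|u|).
Require δ ≤ 3 so that |u| > 6 − 3 = 3, hence 6|u| > 18.
Then |5/u + 5/6| < 5|u + 6|/18, which is < ϵ when |u + 6| < (18/5)ϵ.
Take δ = min(3, (18/5)ϵ). Then 0 < |u + 6| < δ gives both |u + 6| < 3 and |u + 6| < (18/5)ϵ, so |5/u + 5/6| < ϵ.

δ = min(3, (18/5)ϵ)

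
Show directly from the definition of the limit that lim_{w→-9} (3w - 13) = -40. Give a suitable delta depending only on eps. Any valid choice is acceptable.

Suppose eps > 0. We need delta > 0 so that 0 < |w + 9| < delta implies |(3w - 13) + 40| < eps.
Since (3w - 13) + 40 = 3(w + 9), we have |(3w - 13) + 40| = 3|w + 9|.
Thus it suffices that |w + 9| < eps/3.
Choosing delta = eps/3 gives |(3w - 13) + 40| = 3|w + 9| < eps whenever |w + 9| < delta.

delta = eps/3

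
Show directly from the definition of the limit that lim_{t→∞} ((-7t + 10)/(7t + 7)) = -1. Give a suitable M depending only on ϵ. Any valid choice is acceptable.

Fix ϵ > 0. We seek M > 0 such that t > M implies |(-7t + 10)/(7t + 7) + 1| < ϵ.
(-7t + 10)/(7t + 7) + 1 = (7(-7t + 10) − (-7)(7t + 7)) / (7(7t + 7)) = 119/(7(7t + 7)).
For t > 0 we have 7t + 7 > 7t, so |(-7t + 10)/(7t + 7) + 1| = 119/(7(7t + 7)) < 119/(7·7t) = (17/7)/t.
Thus |(-7t + 10)/(7t + 7) + 1| < ϵ whenever t > (17/7)/ϵ.
Take M = (17/7)/ϵ. If t > M then |(-7t + 10)/(7t + 7) + 1| < (17/7)/t < ϵ.

M = (17/7)/ϵ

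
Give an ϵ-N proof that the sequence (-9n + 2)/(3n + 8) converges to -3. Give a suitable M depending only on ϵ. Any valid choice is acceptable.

M = (26/3)/ϵ

Let ϵ > 0. For n ≥ 1, |(-9n + 2)/(3n + 8) + 3| = |78|/(3(3n + 8)) = 78/(3(3n + 8)).
Since 3n + 8 ≥ 3n for n ≥ 1, this is ≤ 78/(3·3n) = (26/3)/n.
So |(-9n + 2)/(3n + 8) + 3| < ϵ whenever n > (26/3)/ϵ.
Take M = (26/3)/ϵ. If n > M then |(-9n + 2)/(3n + 8) + 3| ≤ (26/3)/n < ϵ.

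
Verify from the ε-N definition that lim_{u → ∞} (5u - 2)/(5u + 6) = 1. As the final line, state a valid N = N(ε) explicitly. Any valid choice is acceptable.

N = (8/5)/ε

Suppose ε > 0. We seek N > 0 such that u > N implies |(5u - 2)/(5u + 6) − 1| < ε.
(5u - 2)/(5u + 6) − 1 = (5(5u - 2) − 5(5u + 6)) / (5(5u + 6)) = -40/(5(5u + 6)).
For u > 0 we have 5u + 6 > 5u, so |(5u - 2)/(5u + 6) − 1| = 40/(5(5u + 6)) < 40/(5·5u) = (8/5)/u.
Thus |(5u - 2)/(5u + 6) − 1| < ε whenever u > (8/5)/ε.
Take N = (8/5)/ε. If u > N then |(5u - 2)/(5u + 6) − 1| < (8/5)/u < ε.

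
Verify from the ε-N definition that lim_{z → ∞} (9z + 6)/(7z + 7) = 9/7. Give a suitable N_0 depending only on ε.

N_0 = (3/7)/ε

Fix ε > 0. We seek N_0 > 0 such that z > N_0 implies |(9z + 6)/(7z + 7) − (9/7)| < ε.
(9z + 6)/(7z + 7) − (9/7) = (7(9z + 6) − 9(7z + 7)) / (7(7z + 7)) = -21/(7(7z + 7)).
For z > 0 we have 7z + 7 > 7z, so |(9z + 6)/(7z + 7) − (9/7)| = 21/(7(7z + 7)) < 21/(7·7z) = (3/7)/z.
Thus |(9z + 6)/(7z + 7) − (9/7)| < ε whenever z > (3/7)/ε.
Take N_0 = (3/7)/ε. If z > N_0 then |(9z + 6)/(7z + 7) − (9/7)| < (3/7)/z < ε.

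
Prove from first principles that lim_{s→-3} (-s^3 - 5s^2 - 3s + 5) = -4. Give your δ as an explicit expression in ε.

δ = min(2, ε/38)

Suppose ε > 0. We want δ > 0 such that 0 < |s + 3| < δ implies |(-s^3 - 5s^2 - 3s + 5) + 4| < ε.
(-s^3 - 5s^2 - 3s + 5) + 4 = -s^3 - 5s^2 - 3s + 9 = (s + 3)(-s^2 - 2s + 3).
So |(-s^3 - 5s^2 - 3s + 5) + 4| = |s + 3|·|-s^2 - 2s + 3|.
Require δ ≤ 2. Then |s + 3| < 2 gives |s| < 5, and by the triangle inequality |-s^2 - 2s + 3| ≤ 5^2 + 2·5 + 3 = 38.
Hence |(-s^3 - 5s^2 - 3s + 5) + 4| ≤ 38|s + 3| < ε provided |s + 3| < ε/38.
Choosing δ = min(2, ε/38) ensures both conditions, hence |(-s^3 - 5s^2 - 3s + 5) + 4| < ε.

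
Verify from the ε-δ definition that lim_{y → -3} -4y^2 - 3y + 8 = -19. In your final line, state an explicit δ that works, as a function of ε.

δ = min(1, ε/25)

Fix ε > 0. We want δ > 0 such that 0 < |y + 3| < δ implies |(-4y^2 - 3y + 8) + 19| < ε.
(-4y^2 - 3y + 8) + 19 = -4y^2 - 3y + 27 = (y + 3)(-4y + 9).
So |(-4y^2 - 3y + 8) + 19| = |y + 3|·|-4y + 9|.
Require δ ≤ 1. Then |y + 3| < 1 gives |y| < 4, and by the triangle inequality |-4y + 9| ≤ 4·4 + 9 = 25.
Hence |(-4y^2 - 3y + 8) + 19| ≤ 25|y + 3| < ε provided |y + 3| < ε/25.
Take δ = min(1, ε/25). Then 0 < |y + 3| < δ gives both |y + 3| < 1 and |y + 3| < ε/25, so |(-4y^2 - 3y + 8) + 19| < ε.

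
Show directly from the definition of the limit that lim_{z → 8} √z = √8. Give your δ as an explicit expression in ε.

Fix ε > 0. We want δ > 0 such that 0 < |z − 8| < δ implies |√z − √8| < ε.
Rationalise: √z − √8 = (z − 8)/(√z + √8), so |√z − √8| = |z − 8|/(√z + √8).
Restrict δ ≤ 8 so that |z − 8| < 8 forces z > 0, and then √z + √8 > √8.
Hence |√z − √8| < |z − 8|/√8, which is < ε once |z − 8| < √8·ε.
Take δ = min(8, √8·ε). If 0 < |z − 8| < δ then z > 0 and |√z − √8| < |z − 8|/√8 < ε.

δ = min(8, √8·ε)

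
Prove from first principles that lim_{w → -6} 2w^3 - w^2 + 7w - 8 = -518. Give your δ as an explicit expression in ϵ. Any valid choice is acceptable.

Let ϵ > 0. We want δ > 0 such that 0 < |w + 6| < δ implies |(2w^3 - w^2 + 7w - 8) + 518| < ϵ.
(2w^3 - w^2 + 7w - 8) + 518 = 2w^3 - w^2 + 7w + 510 = (w + 6)(2w^2 - 13w + 85).
So |(2w^3 - w^2 + 7w - 8) + 518| = |w + 6|·|2w^2 - 13w + 85|.
Assume first that |w + 6| < 2, so |w| < 8. Then |2w^2 - 13w + 85| ≤ 2·8^2 + 13·8 + 85 = 317.
Hence |(2w^3 - w^2 + 7w - 8) + 518| ≤ 317|w + 6| < ϵ provided |w + 6| < ϵ/317.
Choosing δ = min(2, ϵ/317) ensures both conditions, hence |(2w^3 - w^2 + 7w - 8) + 518| < ϵ.

δ = min(2, ϵ/317)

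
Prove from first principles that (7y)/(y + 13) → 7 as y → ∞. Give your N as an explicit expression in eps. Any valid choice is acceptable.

Let eps > 0. We seek N > 0 such that y > N implies |(7y)/(y + 13) − 7| < eps.
(7y)/(y + 13) − 7 = ((7y) − 7(y + 13)) / ((y + 13)) = -91/((y + 13)).
For y > 0 we have y + 13 > y, so |(7y)/(y + 13) − 7| = 91/((y + 13)) < 91/(y) = 91/y.
Thus |(7y)/(y + 13) − 7| < eps whenever y > 91/eps.
Take N = 91/eps. If y > N then |(7y)/(y + 13) − 7| < 91/y < eps.

N = 91/eps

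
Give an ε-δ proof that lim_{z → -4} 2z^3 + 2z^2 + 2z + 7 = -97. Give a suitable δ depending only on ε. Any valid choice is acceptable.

δ = min(2, ε/134)

Fix ε > 0. We want δ > 0 such that 0 < |z + 4| < δ implies |(2z^3 + 2z^2 + 2z + 7) + 97| < ε.
(2z^3 + 2z^2 + 2z + 7) + 97 = 2z^3 + 2z^2 + 2z + 104 = (z + 4)(2z^2 - 6z + 26).
So |(2z^3 + 2z^2 + 2z + 7) + 97| = |z + 4|·|2z^2 - 6z + 26|.
Assume first that |z + 4| < 2, so |z| < 6. Then |2z^2 - 6z + 26| ≤ 2·6^2 + 6·6 + 26 = 134.
Hence |(2z^3 + 2z^2 + 2z + 7) + 97| ≤ 134|z + 4| < ε provided |z + 4| < ε/134.
Choosing δ = min(2, ε/134) ensures both conditions, hence |(2z^3 + 2z^2 + 2z + 7) + 97| < ε.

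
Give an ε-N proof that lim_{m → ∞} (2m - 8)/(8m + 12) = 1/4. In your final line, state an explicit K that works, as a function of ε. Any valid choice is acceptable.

K = (11/8)/ε

Suppose ε > 0. For m ≥ 1, |(2m - 8)/(8m + 12) − (1/4)| = |-88|/(8(8m + 12)) = 88/(8(8m + 12)).
Since 8m + 12 ≥ 8m for m ≥ 1, this is ≤ 88/(8·8m) = (11/8)/m.
So |(2m - 8)/(8m + 12) − (1/4)| < ε whenever m > (11/8)/ε.
Take K = (11/8)/ε. If m > K then |(2m - 8)/(8m + 12) − (1/4)| ≤ (11/8)/m < ε.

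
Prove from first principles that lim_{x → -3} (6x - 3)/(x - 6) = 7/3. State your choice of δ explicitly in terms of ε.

Let ε > 0 be given. We want δ > 0 with 0 < |x + 3| < δ ⇒ |(6x - 3)/(x - 6) − (7/3)| < ε.
Combining over a common denominator, (6x - 3)/(x - 6) − (7/3) = [(6x - 3)·(-9) − (-21)·(x - 6)] / [(-9)·(x - 6)] = -33(x + 3) / ((-9)(x - 6)).
So |(6x - 3)/(x - 6) − (7/3)| = 33|x + 3| / (9·|x − 6|).
Require δ ≤ 9/2, so |x − 6| ≥ |-9| − |x + 3| > 9 − 9/2 = 9/2.
Hence |(6x - 3)/(x - 6) − (7/3)| < 33|x + 3|/(9·(9/2)) = (22/27)|x + 3|, which is < ε once |x + 3| < (27/22)ε.
Take δ = min(9/2, (27/22)ε). Then 0 < |x + 3| < δ forces both bounds, so |(6x - 3)/(x - 6) − (7/3)| < ε.

δ = min(9/2, (27/22)ε)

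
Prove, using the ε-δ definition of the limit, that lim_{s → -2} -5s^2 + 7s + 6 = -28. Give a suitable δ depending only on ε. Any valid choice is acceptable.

δ = min(1, ε/32)

Suppose ε > 0. We want δ > 0 such that 0 < |s + 2| < δ implies |(-5s^2 + 7s + 6) + 28| < ε.
(-5s^2 + 7s + 6) + 28 = -5s^2 + 7s + 34 = (s + 2)(-5s + 17).
So |(-5s^2 + 7s + 6) + 28| = |s + 2|·|-5s + 17|.
Require δ ≤ 1. Then |s + 2| < 1 gives |s| < 3, and by the triangle inequality |-5s + 17| ≤ 5·3 + 17 = 32.
Hence |(-5s^2 + 7s + 6) + 28| ≤ 32|s + 2| < ε provided |s + 2| < ε/32.
Take δ = min(1, ε/32). Then 0 < |s + 2| < δ gives both |s + 2| < 1 and |s + 2| < ε/32, so |(-5s^2 + 7s + 6) + 28| < ε.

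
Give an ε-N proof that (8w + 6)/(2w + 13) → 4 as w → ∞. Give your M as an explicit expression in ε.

M = 23/ε

Let ε > 0 be given. We seek M > 0 such that w > M implies |(8w + 6)/(2w + 13) − 4| < ε.
(8w + 6)/(2w + 13) − 4 = (2(8w + 6) − 8(2w + 13)) / (2(2w + 13)) = -92/(2(2w + 13)).
For w > 0 we have 2w + 13 > 2w, so |(8w + 6)/(2w + 13) − 4| = 92/(2(2w + 13)) < 92/(2·2w) = 23/w.
Thus |(8w + 6)/(2w + 13) − 4| < ε whenever w > 23/ε.
Take M = 23/ε. If w > M then |(8w + 6)/(2w + 13) − 4| < 23/w < ε.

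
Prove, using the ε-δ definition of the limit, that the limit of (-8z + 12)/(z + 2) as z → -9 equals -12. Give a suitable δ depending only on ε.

Fix ε > 0. We want δ > 0 with 0 < |z + 9| < δ ⇒ |(-8z + 12)/(z + 2) + 12| < ε.
Combining over a common denominator, (-8z + 12)/(z + 2) + 12 = [(-8z + 12)·(-7) − 84·(z + 2)] / [(-7)·(z + 2)] = -28(z + 9) / ((-7)(z + 2)).
So |(-8z + 12)/(z + 2) + 12| = 28|z + 9| / (7·|z + 2|).
Restrict δ ≤ 7/2. Then |z + 9| < 7/2 gives |z + 2| = |(z + 9) + (-7)| ≥ 7 − 7/2 = 7/2.
Hence |(-8z + 12)/(z + 2) + 12| < 28|z + 9|/(7·(7/2)) = (8/7)|z + 9|, which is < ε once |z + 9| < (7/8)ε.
Take δ = min(7/2, (7/8)ε). Then 0 < |z + 9| < δ forces both bounds, so |(-8z + 12)/(z + 2) + 12| < ε.

δ = min(7/2, (7/8)ε)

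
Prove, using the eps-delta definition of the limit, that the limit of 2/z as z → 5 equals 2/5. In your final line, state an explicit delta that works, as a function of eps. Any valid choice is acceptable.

Let eps > 0. We seek delta > 0 such that 0 < |z − 5| < delta implies |2/z − (2/5)| < eps.
|2/z − (2/5)| = 2·|5 − z|/(5·|z|) = 2|z − 5|/(5|z|).
Restrict delta ≤ 5/2. Then |z − 5| < 5/2 gives |z| > 5/2, so 5|z| > 25/2.
Then |2/z − (2/5)| < 2|z − 5|/(25/2), which is < eps when |z − 5| < (25/4)eps.
Take delta = min(5/2, (25/4)eps). Then 0 < |z − 5| < delta gives both |z − 5| < 5/2 and |z − 5| < (25/4)eps, so |2/z − (2/5)| < eps.

delta = min(5/2, (25/4)eps)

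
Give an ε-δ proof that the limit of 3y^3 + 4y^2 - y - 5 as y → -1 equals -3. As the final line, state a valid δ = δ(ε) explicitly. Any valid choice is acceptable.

δ = min(2, ε/32)

Fix ε > 0. We want δ > 0 such that 0 < |y + 1| < δ implies |(3y^3 + 4y^2 - y - 5) + 3| < ε.
(3y^3 + 4y^2 - y - 5) + 3 = 3y^3 + 4y^2 - y - 2 = (y + 1)(3y^2 + y - 2).
So |(3y^3 + 4y^2 - y - 5) + 3| = |y + 1|·|3y^2 + y - 2|.
Require δ ≤ 2. Then |y + 1| < 2 gives |y| < 3, and by the triangle inequality |3y^2 + y - 2| ≤ 3·3^2 + 3 + 2 = 32.
Hence |(3y^3 + 4y^2 - y - 5) + 3| ≤ 32|y + 1| < ε provided |y + 1| < ε/32.
Take δ = min(2, ε/32). Then 0 < |y + 1| < δ gives both |y + 1| < 2 and |y + 1| < ε/32, so |(3y^3 + 4y^2 - y - 5) + 3| < ε.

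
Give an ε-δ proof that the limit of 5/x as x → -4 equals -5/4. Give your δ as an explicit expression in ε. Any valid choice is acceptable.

Let ε > 0 be given. We seek δ > 0 such that 0 < |x + 4| < δ implies |5/x + 5/4| < ε.
|5/x + 5/4| = 5·|-4 − x|/(4·|x|) = 5|x + 4|/(4|x|).
Restrict δ ≤ 2. Then |x + 4| < 2 gives |x| > 2, so 4|x| > 8.
Then |5/x + 5/4| < 5|x + 4|/8, which is < ε when |x + 4| < (8/5)ε.
Take δ = min(2, (8/5)ε). Then 0 < |x + 4| < δ gives both |x + 4| < 2 and |x + 4| < (8/5)ε, so |5/x + 5/4| < ε.

δ = min(2, (8/5)ε)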